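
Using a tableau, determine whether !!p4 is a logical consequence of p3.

Initial set: {p3; !!!p4}.
!!!p4: drop double negation, giving !p4.
○ open, literals {p3=true, p4=false}.
0 branches closed, 1 open.
An open branch gives a countermodel: p3=true, p4=false (unmentioned atoms arbitrary); the premises hold there but the conclusion fails.

No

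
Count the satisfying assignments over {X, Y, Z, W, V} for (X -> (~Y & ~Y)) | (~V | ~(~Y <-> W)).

Initial set: {((X -> (~Y & ~Y)) | (~V | ~(~Y <-> W)))}.
((X -> (~Y & ~Y)) | (~V | ~(~Y <-> W))): β-rule — branch into (X -> (~Y & ~Y))  //  (~V | ~(~Y <-> W)).
  branch 1 (add (X -> (~Y & ~Y))):
    (X -> (~Y & ~Y)): β-rule — branch into ~X  //  (~Y & ~Y).
      branch 1.1 (add ~X):
        ○ open, literals {X=0}.
      branch 1.2 (add (~Y & ~Y)):
        (~Y & ~Y): α-rule — add ~Y, ~Y.
        ○ open, literals {Y=0}.
  branch 2 (add (~V | ~(~Y <-> W))):
    (~V | ~(~Y <-> W)): β-rule — branch into ~V  //  ~(~Y <-> W).
      branch 2.1 (add ~V):
        ○ open, literals {V=0}.
      branch 2.2 (add ~(~Y <-> W)):
        ~(~Y <-> W): β-rule — branch into ~Y, ~W  //  ~~Y, W.
          branch 2.2.1 (add ~Y, ~W):
            ○ open, literals {W=0, Y=0}.
          branch 2.2.2 (add ~~Y, W):
            ○ open, literals {W=1, Y=1}.
0 branches closed, 5 open.
Each open branch fixes some atoms; the unmentioned ones are free. Counting distinct full assignments: branch {X=0} (Y, Z, W, V) contributes 16 new; branch {Y=0} (X, Z, W, V) contributes 8 new; branch {V=0} (X, Y, Z, W) contributes 4 new; branch {W=0, Y=0} (X, Z, V) contributes 0 new; branch {W=1, Y=1} (X, Z, V) contributes 2 new. Total: 30.

30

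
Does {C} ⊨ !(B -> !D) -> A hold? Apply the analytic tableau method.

Initial set: {T C; F (!(B -> !D) -> A)}.
F (!(B -> !D) -> A): α-rule — add T !(B -> !D), F A.
T !(B -> !D): α-rule — add T B, F !D.
○ open, literals {A=F, B=T, C=T, D=T}.
0 branches closed, 1 open.
An open branch gives a countermodel: A=F, B=T, C=T, D=T (unmentioned atoms arbitrary); the premises hold there but the conclusion fails.

No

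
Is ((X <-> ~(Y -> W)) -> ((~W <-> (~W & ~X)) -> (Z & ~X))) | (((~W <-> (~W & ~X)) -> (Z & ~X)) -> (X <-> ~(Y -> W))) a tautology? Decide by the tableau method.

Valid

Assume the negation and expand:
Initial set: {~(((X <-> ~(Y -> W)) -> ((~W <-> (~W & ~X)) -> (Z & ~X))) | (((~W <-> (~W & ~X)) -> (Z & ~X)) -> (X <-> ~(Y -> W))))}.
~(((X <-> ~(Y -> W)) -> ((~W <-> (~W & ~X)) -> (Z & ~X))) | (((~W <-> (~W & ~X)) -> (Z & ~X)) -> (X <-> ~(Y -> W)))): α-rule — add ~((X <-> ~(Y -> W)) -> ((~W <-> (~W & ~X)) -> (Z & ~X))), ~(((~W <-> (~W & ~X)) -> (Z & ~X)) -> (X <-> ~(Y -> W))).
~((X <-> ~(Y -> W)) -> ((~W <-> (~W & ~X)) -> (Z & ~X))): α-rule — add (X <-> ~(Y -> W)), ~((~W <-> (~W & ~X)) -> (Z & ~X)).
~(((~W <-> (~W & ~X)) -> (Z & ~X)) -> (X <-> ~(Y -> W))): α-rule — add ((~W <-> (~W & ~X)) -> (Z & ~X)), ~(X <-> ~(Y -> W)).
~((~W <-> (~W & ~X)) -> (Z & ~X)): α-rule — add (~W <-> (~W & ~X)), ~(Z & ~X).
(X <-> ~(Y -> W)): β-rule — branch into X, ~(Y -> W)  //  ~X, ~~(Y -> W).
  branch 1 (add X, ~(Y -> W)):
    ~(Y -> W): α-rule — add Y, ~W.
    ((~W <-> (~W & ~X)) -> (Z & ~X)): β-rule — branch into ~(~W <-> (~W & ~X))  //  (Z & ~X).
      branch 1.1 (add ~(~W <-> (~W & ~X))):
        ~(X <-> ~(Y -> W)): β-rule — branch into X, ~~(Y -> W)  //  ~X, ~(Y -> W).
          branch 1.1.1 (add X, ~~(Y -> W)):
            (~W <-> (~W & ~X)): β-rule — branch into ~W, (~W & ~X)  //  ~~W, ~(~W & ~X).
              branch 1.1.1.1 (add ~W, (~W & ~X)):
                (~W & ~X): α-rule — add ~W, ~X.
                × closes — contains both X and ~X.
              branch 1.1.1.2 (add ~~W, ~(~W & ~X)):
                × closes — contains both W and ~W.
          branch 1.1.2 (add ~X, ~(Y -> W)):
            × closes — contains both X and ~X.
      branch 1.2 (add (Z & ~X)):
        (Z & ~X): α-rule — add Z, ~X.
        × closes — contains both X and ~X.
  branch 2 (add ~X, ~~(Y -> W)):
    ((~W <-> (~W & ~X)) -> (Z & ~X)): β-rule — branch into ~(~W <-> (~W & ~X))  //  (Z & ~X).
      branch 2.1 (add ~(~W <-> (~W & ~X))):
        ~(X <-> ~(Y -> W)): β-rule — branch into X, ~~(Y -> W)  //  ~X, ~(Y -> W).
          branch 2.1.1 (add X, ~~(Y -> W)):
            × closes — contains both X and ~X.
          branch 2.1.2 (add ~X, ~(Y -> W)):
            ~(Y -> W): α-rule — add Y, ~W.
            (~W <-> (~W & ~X)): β-rule — branch into ~W, (~W & ~X)  //  ~~W, ~(~W & ~X).
              branch 2.1.2.1 (add ~W, (~W & ~X)):
                (~W & ~X): α-rule — add ~W, ~X.
                ~(Z & ~X): β-rule — branch into ~Z  //  ~~X.
                  branch 2.1.2.1.1 (add ~Z):
                    ~~(Y -> W): β-rule — branch into ~Y  //  W.
                      branch 2.1.2.1.1.1 (add ~Y):
                        × closes — contains both Y and ~Y.
                      branch 2.1.2.1.1.2 (add W):
                        × closes — contains both W and ~W.
                  branch 2.1.2.1.2 (add ~~X):
                    × closes — contains both X and ~X.
              branch 2.1.2.2 (add ~~W, ~(~W & ~X)):
                × closes — contains both W and ~W.
      branch 2.2 (add (Z & ~X)):
        (Z & ~X): α-rule — add Z, ~X.
        ~(X <-> ~(Y -> W)): β-rule — branch into X, ~~(Y -> W)  //  ~X, ~(Y -> W).
          branch 2.2.1 (add X, ~~(Y -> W)):
            × closes — contains both X and ~X.
          branch 2.2.2 (add ~X, ~(Y -> W)):
            ~(Y -> W): α-rule — add Y, ~W.
            (~W <-> (~W & ~X)): β-rule — branch into ~W, (~W & ~X)  //  ~~W, ~(~W & ~X).
              branch 2.2.2.1 (add ~W, (~W & ~X)):
                (~W & ~X): α-rule — add ~W, ~X.
                ~(Z & ~X): β-rule — branch into ~Z  //  ~~X.
                  branch 2.2.2.1.1 (add ~Z):
                    × closes — contains both Z and ~Z.
                  branch 2.2.2.1.2 (add ~~X):
                    × closes — contains both X and ~X.
              branch 2.2.2.2 (add ~~W, ~(~W & ~X)):
                × closes — contains both W and ~W.
All 13 branches close.
Every branch closed, so the negation is unsatisfiable and the formula is valid.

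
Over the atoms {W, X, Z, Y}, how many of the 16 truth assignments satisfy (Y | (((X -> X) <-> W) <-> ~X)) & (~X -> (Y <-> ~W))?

10

Initial set: {((Y | (((X -> X) <-> W) <-> ~X)) & (~X -> (Y <-> ~W)))}.
((Y | (((X -> X) <-> W) <-> ~X)) & (~X -> (Y <-> ~W))): α-rule — add (Y | (((X -> X) <-> W) <-> ~X)), (~X -> (Y <-> ~W)).
(Y | (((X -> X) <-> W) <-> ~X)): β-rule — branch into Y  //  (((X -> X) <-> W) <-> ~X).
  branch 1 (add Y):
    (~X -> (Y <-> ~W)): β-rule — branch into ~~X  //  (Y <-> ~W).
      branch 1.1 (add ~~X):
        ○ open, literals {X=1, Y=1}.
      branch 1.2 (add (Y <-> ~W)):
        (Y <-> ~W): β-rule — branch into Y, ~W  //  ~Y, ~~W.
          branch 1.2.1 (add Y, ~W):
            ○ open, literals {W=0, Y=1}.
          branch 1.2.2 (add ~Y, ~~W):
            × closes — contains both Y and ~Y.
  branch 2 (add (((X -> X) <-> W) <-> ~X)):
    (~X -> (Y <-> ~W)): β-rule — branch into ~~X  //  (Y <-> ~W).
      branch 2.1 (add ~~X):
        (((X -> X) <-> W) <-> ~X): β-rule — branch into ((X -> X) <-> W), ~X  //  ~((X -> X) <-> W), ~~X.
          branch 2.1.1 (add ((X -> X) <-> W), ~X):
            × closes — contains both X and ~X.
          branch 2.1.2 (add ~((X -> X) <-> W), ~~X):
            ~((X -> X) <-> W): β-rule — branch into (X -> X), ~W  //  ~(X -> X), W.
              branch 2.1.2.1 (add (X -> X), ~W):
                (X -> X): β-rule — branch into ~X  //  X.
                  branch 2.1.2.1.1 (add ~X):
                    × closes — contains both X and ~X.
                  branch 2.1.2.1.2 (add X):
                    ○ open, literals {W=0, X=1}.
              branch 2.1.2.2 (add ~(X -> X), W):
                ~(X -> X): α-rule — add X, ~X.
                × closes — contains both X and ~X.
      branch 2.2 (add (Y <-> ~W)):
        (((X -> X) <-> W) <-> ~X): β-rule — branch into ((X -> X) <-> W), ~X  //  ~((X -> X) <-> W), ~~X.
          branch 2.2.1 (add ((X -> X) <-> W), ~X):
            (Y <-> ~W): β-rule — branch into Y, ~W  //  ~Y, ~~W.
              branch 2.2.1.1 (add Y, ~W):
                ((X -> X) <-> W): β-rule — branch into (X -> X), W  //  ~(X -> X), ~W.
                  branch 2.2.1.1.1 (add (X -> X), W):
                    × closes — contains both W and ~W.
                  branch 2.2.1.1.2 (add ~(X -> X), ~W):
                    ~(X -> X): α-rule — add X, ~X.
                    × closes — contains both X and ~X.
              branch 2.2.1.2 (add ~Y, ~~W):
                ((X -> X) <-> W): β-rule — branch into (X -> X), W  //  ~(X -> X), ~W.
                  branch 2.2.1.2.1 (add (X -> X), W):
                    (X -> X): β-rule — branch into ~X  //  X.
                      branch 2.2.1.2.1.1 (add ~X):
                        ○ open, literals {W=1, X=0, Y=0}.
                      branch 2.2.1.2.1.2 (add X):
                        × closes — contains both X and ~X.
                  branch 2.2.1.2.2 (add ~(X -> X), ~W):
                    × closes — contains both W and ~W.
          branch 2.2.2 (add ~((X -> X) <-> W), ~~X):
            (Y <-> ~W): β-rule — branch into Y, ~W  //  ~Y, ~~W.
              branch 2.2.2.1 (add Y, ~W):
                ~((X -> X) <-> W): β-rule — branch into (X -> X), ~W  //  ~(X -> X), W.
                  branch 2.2.2.1.1 (add (X -> X), ~W):
                    (X -> X): β-rule — branch into ~X  //  X.
                      branch 2.2.2.1.1.1 (add ~X):
                        × closes — contains both X and ~X.
                      branch 2.2.2.1.1.2 (add X):
                        ○ open, literals {W=0, X=1, Y=1}.
                  branch 2.2.2.1.2 (add ~(X -> X), W):
                    × closes — contains both W and ~W.
              branch 2.2.2.2 (add ~Y, ~~W):
                ~((X -> X) <-> W): β-rule — branch into (X -> X), ~W  //  ~(X -> X), W.
                  branch 2.2.2.2.1 (add (X -> X), ~W):
                    × closes — contains both W and ~W.
                  branch 2.2.2.2.2 (add ~(X -> X), W):
                    ~(X -> X): α-rule — add X, ~X.
                    × closes — contains both X and ~X.
12 branches closed, 5 open.
Each open branch fixes some atoms; the unmentioned ones are free. Counting distinct full assignments: branch {X=1, Y=1} (W, Z) contributes 4 new; branch {W=0, Y=1} (X, Z) contributes 2 new; branch {W=0, X=1} (Z, Y) contributes 2 new; branch {W=1, X=0, Y=0} (Z) contributes 2 new; branch {W=0, X=1, Y=1} (Z) contributes 0 new. Total: 10.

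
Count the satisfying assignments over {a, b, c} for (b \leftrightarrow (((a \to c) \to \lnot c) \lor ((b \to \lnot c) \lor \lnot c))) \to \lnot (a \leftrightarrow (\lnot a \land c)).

Initial set: {((b \leftrightarrow (((a \to c) \to \lnot c) \lor ((b \to \lnot c) \lor \lnot c))) \to \lnot (a \leftrightarrow (\lnot a \land c)))}.
((b \leftrightarrow (((a \to c) \to \lnot c) \lor ((b \to \lnot c) \lor \lnot c))) \to \lnot (a \leftrightarrow (\lnot a \land c))): β-rule — branch into \lnot (b \leftrightarrow (((a \to c) \to \lnot c) \lor ((b \to \lnot c) \lor \lnot c)))  //  \lnot (a \leftrightarrow (\lnot a \land c)).
  branch 1 (add \lnot (b \leftrightarrow (((a \to c) \to \lnot c) \lor ((b \to \lnot c) \lor \lnot c)))):
    \lnot (b \leftrightarrow (((a \to c) \to \lnot c) \lor ((b \to \lnot c) \lor \lnot c))): β-rule — branch into b, \lnot (((a \to c) \to \lnot c) \lor ((b \to \lnot c) \lor \lnot c))  //  \lnot b, (((a \to c) \to \lnot c) \lor ((b \to \lnot c) \lor \lnot c)).
      branch 1.1 (add b, \lnot (((a \to c) \to \lnot c) \lor ((b \to \lnot c) \lor \lnot c))):
        \lnot (((a \to c) \to \lnot c) \lor ((b \to \lnot c) \lor \lnot c)): α-rule — add \lnot ((a \to c) \to \lnot c), \lnot ((b \to \lnot c) \lor \lnot c).
        \lnot ((a \to c) \to \lnot c): α-rule — add (a \to c), \lnot \lnot c.
        \lnot ((b \to \lnot c) \lor \lnot c): α-rule — add \lnot (b \to \lnot c), \lnot \lnot c.
        \lnot (b \to \lnot c): α-rule — add b, \lnot \lnot c.
        (a \to c): β-rule — branch into \lnot a  //  c.
          branch 1.1.1 (add \lnot a):
            ○ open, literals {a=0, b=1, c=1}.
          branch 1.1.2 (add c):
            ○ open, literals {b=1, c=1}.
      branch 1.2 (add \lnot b, (((a \to c) \to \lnot c) \lor ((b \to \lnot c) \lor \lnot c))):
        (((a \to c) \to \lnot c) \lor ((b \to \lnot c) \lor \lnot c)): β-rule — branch into ((a \to c) \to \lnot c)  //  ((b \to \lnot c) \lor \lnot c).
          branch 1.2.1 (add ((a \to c) \to \lnot c)):
            ((a \to c) \to \lnot c): β-rule — branch into \lnot (a \to c)  //  \lnot c.
              branch 1.2.1.1 (add \lnot (a \to c)):
                \lnot (a \to c): α-rule — add a, \lnot c.
                ○ open, literals {a=1, b=0, c=0}.
              branch 1.2.1.2 (add \lnot c):
                ○ open, literals {b=0, c=0}.
          branch 1.2.2 (add ((b \to \lnot c) \lor \lnot c)):
            ((b \to \lnot c) \lor \lnot c): β-rule — branch into (b \to \lnot c)  //  \lnot c.
              branch 1.2.2.1 (add (b \to \lnot c)):
                (b \to \lnot c): β-rule — branch into \lnot b  //  \lnot c.
                  branch 1.2.2.1.1 (add \lnot b):
                    ○ open, literals {b=0}.
                  branch 1.2.2.1.2 (add \lnot c):
                    ○ open, literals {b=0, c=0}.
              branch 1.2.2.2 (add \lnot c):
                ○ open, literals {b=0, c=0}.
  branch 2 (add \lnot (a \leftrightarrow (\lnot a \land c))):
    \lnot (a \leftrightarrow (\lnot a \land c)): β-rule — branch into a, \lnot (\lnot a \land c)  //  \lnot a, (\lnot a \land c).
      branch 2.1 (add a, \lnot (\lnot a \land c)):
        \lnot (\lnot a \land c): β-rule — branch into \lnot \lnot a  //  \lnot c.
          branch 2.1.1 (add \lnot \lnot a):
            ○ open, literals {a=1}.
          branch 2.1.2 (add \lnot c):
            ○ open, literals {a=1, c=0}.
      branch 2.2 (add \lnot a, (\lnot a \land c)):
        (\lnot a \land c): α-rule — add \lnot a, c.
        ○ open, literals {a=0, c=1}.
0 branches closed, 10 open.
Each open branch fixes some atoms; the unmentioned ones are free. Counting distinct full assignments: branch {a=0, b=1, c=1} (none free) contributes 1 new; branch {b=1, c=1} (a) contributes 1 new; branch {a=1, b=0, c=0} (none free) contributes 1 new; branch {b=0, c=0} (a) contributes 1 new; branch {b=0} (a, c) contributes 2 new; branch {b=0, c=0} (a) contributes 0 new; branch {b=0, c=0} (a) contributes 0 new; branch {a=1} (b, c) contributes 1 new; branch {a=1, c=0} (b) contributes 0 new; branch {a=0, c=1} (b) contributes 0 new. Total: 7.

7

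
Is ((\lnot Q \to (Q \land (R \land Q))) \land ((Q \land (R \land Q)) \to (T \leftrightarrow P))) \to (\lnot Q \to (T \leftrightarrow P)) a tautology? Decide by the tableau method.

Assume the negation and expand:
Initial set: {F (((\lnot Q \to (Q \land (R \land Q))) \land ((Q \land (R \land Q)) \to (T \leftrightarrow P))) \to (\lnot Q \to (T \leftrightarrow P)))}.
F (((\lnot Q \to (Q \land (R \land Q))) \land ((Q \land (R \land Q)) \to (T \leftrightarrow P))) \to (\lnot Q \to (T \leftrightarrow P))): α-rule — add T ((\lnot Q \to (Q \land (R \land Q))) \land ((Q \land (R \land Q)) \to (T \leftrightarrow P))), F (\lnot Q \to (T \leftrightarrow P)).
T ((\lnot Q \to (Q \land (R \land Q))) \land ((Q \land (R \land Q)) \to (T \leftrightarrow P))): α-rule — add T (\lnot Q \to (Q \land (R \land Q))), T ((Q \land (R \land Q)) \to (T \leftrightarrow P)).
F (\lnot Q \to (T \leftrightarrow P)): α-rule — add T \lnot Q, F (T \leftrightarrow P).
T (\lnot Q \to (Q \land (R \land Q))): β-rule — branch into F \lnot Q  //  T (Q \land (R \land Q)).
  branch 1 (add F \lnot Q):
    × closes — contains both Q and \lnot Q.
  branch 2 (add T (Q \land (R \land Q))):
    T (Q \land (R \land Q)): α-rule — add T Q, T (R \land Q).
    × closes — contains both Q and \lnot Q.
All 2 branches close.
Every branch closed, so the negation is unsatisfiable and the formula is valid.

Valid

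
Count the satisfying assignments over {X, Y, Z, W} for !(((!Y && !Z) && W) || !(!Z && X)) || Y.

Initial set: {(!(((!Y && !Z) && W) || !(!Z && X)) || Y)}.
(!(((!Y && !Z) && W) || !(!Z && X)) || Y): β-rule — branch into !(((!Y && !Z) && W) || !(!Z && X))  //  Y.
  branch 1 (add !(((!Y && !Z) && W) || !(!Z && X))):
    !(((!Y && !Z) && W) || !(!Z && X)): α-rule — add !((!Y && !Z) && W), !!(!Z && X).
    !!(!Z && X): α-rule — add !Z, X.
    !((!Y && !Z) && W): β-rule — branch into !(!Y && !Z)  //  !W.
      branch 1.1 (add !(!Y && !Z)):
        !(!Y && !Z): β-rule — branch into !!Y  //  !!Z.
          branch 1.1.1 (add !!Y):
            ○ open, literals {X=true, Y=true, Z=false}.
          branch 1.1.2 (add !!Z):
            × closes — contains both Z and !Z.
      branch 1.2 (add !W):
        ○ open, literals {W=false, X=true, Z=false}.
  branch 2 (add Y):
    ○ open, literals {Y=true}.
1 branch closed, 3 open.
Each open branch fixes some atoms; the unmentioned ones are free. Counting distinct full assignments: branch {X=true, Y=true, Z=false} (W) contributes 2 new; branch {W=false, X=true, Z=false} (Y) contributes 1 new; branch {Y=true} (X, Z, W) contributes 6 new. Total: 9.

9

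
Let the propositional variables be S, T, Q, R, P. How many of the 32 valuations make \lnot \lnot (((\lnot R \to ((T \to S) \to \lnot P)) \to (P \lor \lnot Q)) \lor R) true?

Initial set: {T \lnot \lnot (((\lnot R \to ((T \to S) \to \lnot P)) \to (P \lor \lnot Q)) \lor R)}.
T \lnot \lnot (((\lnot R \to ((T \to S) \to \lnot P)) \to (P \lor \lnot Q)) \lor R): drop double negation, giving T (((\lnot R \to ((T \to S) \to \lnot P)) \to (P \lor \lnot Q)) \lor R).
T (((\lnot R \to ((T \to S) \to \lnot P)) \to (P \lor \lnot Q)) \lor R): β-rule — branch into T ((\lnot R \to ((T \to S) \to \lnot P)) \to (P \lor \lnot Q))  //  T R.
  branch 1 (add T ((\lnot R \to ((T \to S) \to \lnot P)) \to (P \lor \lnot Q))):
    T ((\lnot R \to ((T \to S) \to \lnot P)) \to (P \lor \lnot Q)): β-rule — branch into F (\lnot R \to ((T \to S) \to \lnot P))  //  T (P \lor \lnot Q).
      branch 1.1 (add F (\lnot R \to ((T \to S) \to \lnot P))):
        F (\lnot R \to ((T \to S) \to \lnot P)): α-rule — add T \lnot R, F ((T \to S) \to \lnot P).
        F ((T \to S) \to \lnot P): α-rule — add T (T \to S), F \lnot P.
        T (T \to S): β-rule — branch into F T  //  T S.
          branch 1.1.1 (add F T):
            ○ open, literals {P=T, R=F, T=F}.
          branch 1.1.2 (add T S):
            ○ open, literals {P=T, R=F, S=T}.
      branch 1.2 (add T (P \lor \lnot Q)):
        T (P \lor \lnot Q): β-rule — branch into T P  //  T \lnot Q.
          branch 1.2.1 (add T P):
            ○ open, literals {P=T}.
          branch 1.2.2 (add T \lnot Q):
            ○ open, literals {Q=F}.
  branch 2 (add T R):
    ○ open, literals {R=T}.
0 branches closed, 5 open.
Each open branch fixes some atoms; the unmentioned ones are free. Counting distinct full assignments: branch {P=T, R=F, T=F} (S, Q) contributes 4 new; branch {P=T, R=F, S=T} (T, Q) contributes 2 new; branch {P=T} (S, T, Q, R) contributes 10 new; branch {Q=F} (S, T, R, P) contributes 8 new; branch {R=T} (S, T, Q, P) contributes 4 new. Total: 28.

28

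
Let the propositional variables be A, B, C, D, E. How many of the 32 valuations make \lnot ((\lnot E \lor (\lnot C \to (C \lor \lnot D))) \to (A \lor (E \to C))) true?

Initial set: {\lnot ((\lnot E \lor (\lnot C \to (C \lor \lnot D))) \to (A \lor (E \to C)))}.
\lnot ((\lnot E \lor (\lnot C \to (C \lor \lnot D))) \to (A \lor (E \to C))): α-rule — add (\lnot E \lor (\lnot C \to (C \lor \lnot D))), \lnot (A \lor (E \to C)).
\lnot (A \lor (E \to C)): α-rule — add \lnot A, \lnot (E \to C).
\lnot (E \to C): α-rule — add E, \lnot C.
(\lnot E \lor (\lnot C \to (C \lor \lnot D))): β-rule — branch into \lnot E  //  (\lnot C \to (C \lor \lnot D)).
  branch 1 (add \lnot E):
    × closes — contains both E and \lnot E.
  branch 2 (add (\lnot C \to (C \lor \lnot D))):
    (\lnot C \to (C \lor \lnot D)): β-rule — branch into \lnot \lnot C  //  (C \lor \lnot D).
      branch 2.1 (add \lnot \lnot C):
        × closes — contains both C and \lnot C.
      branch 2.2 (add (C \lor \lnot D)):
        (C \lor \lnot D): β-rule — branch into C  //  \lnot D.
          branch 2.2.1 (add C):
            × closes — contains both C and \lnot C.
          branch 2.2.2 (add \lnot D):
            ○ open, literals {A=F, C=F, D=F, E=T}.
3 branches closed, 1 open.
Each open branch fixes some atoms; the unmentioned ones are free. Counting distinct full assignments: branch {A=F, C=F, D=F, E=T} (B) contributes 2 new. Total: 2.

2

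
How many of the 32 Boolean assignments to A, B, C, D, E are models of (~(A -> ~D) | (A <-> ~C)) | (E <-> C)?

Initial set: {((~(A -> ~D) | (A <-> ~C)) | (E <-> C))}.
((~(A -> ~D) | (A <-> ~C)) | (E <-> C)): β-rule — branch into (~(A -> ~D) | (A <-> ~C))  //  (E <-> C).
  branch 1 (add (~(A -> ~D) | (A <-> ~C))):
    (~(A -> ~D) | (A <-> ~C)): β-rule — branch into ~(A -> ~D)  //  (A <-> ~C).
      branch 1.1 (add ~(A -> ~D)):
        ~(A -> ~D): α-rule — add A, ~~D.
        ○ open, literals {A=1, D=1}.
      branch 1.2 (add (A <-> ~C)):
        (A <-> ~C): β-rule — branch into A, ~C  //  ~A, ~~C.
          branch 1.2.1 (add A, ~C):
            ○ open, literals {A=1, C=0}.
          branch 1.2.2 (add ~A, ~~C):
            ○ open, literals {A=0, C=1}.
  branch 2 (add (E <-> C)):
    (E <-> C): β-rule — branch into E, C  //  ~E, ~C.
      branch 2.1 (add E, C):
        ○ open, literals {C=1, E=1}.
      branch 2.2 (add ~E, ~C):
        ○ open, literals {C=0, E=0}.
0 branches closed, 5 open.
Each open branch fixes some atoms; the unmentioned ones are free. Counting distinct full assignments: branch {A=1, D=1} (B, C, E) contributes 8 new; branch {A=1, C=0} (B, D, E) contributes 4 new; branch {A=0, C=1} (B, D, E) contributes 8 new; branch {C=1, E=1} (A, B, D) contributes 2 new; branch {C=0, E=0} (A, B, D) contributes 4 new. Total: 26.

26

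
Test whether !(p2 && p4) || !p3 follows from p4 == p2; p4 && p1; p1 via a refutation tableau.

Initial set: {(p4 == p2); (p4 && p1); p1; !(!(p2 && p4) || !p3)}.
(p4 && p1): α-rule — add p4, p1.
!(!(p2 && p4) || !p3): α-rule — add !!(p2 && p4), !!p3.
!!(p2 && p4): α-rule — add p2, p4.
(p4 == p2): β-rule — branch into p4, p2  //  !p4, !p2.
  branch 1 (add p4, p2):
    ○ open, literals {p1=true, p2=true, p3=true, p4=true}.
  branch 2 (add !p4, !p2):
    × closes — contains both p4 and !p4.
1 branch closed, 1 open.
An open branch gives a countermodel: p1=true, p2=true, p3=true, p4=true (unmentioned atoms arbitrary); the premises hold there but the conclusion fails.

No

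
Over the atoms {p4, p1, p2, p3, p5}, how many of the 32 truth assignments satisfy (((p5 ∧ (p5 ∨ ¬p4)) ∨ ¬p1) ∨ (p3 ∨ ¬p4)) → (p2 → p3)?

Initial set: {((((p5 ∧ (p5 ∨ ¬p4)) ∨ ¬p1) ∨ (p3 ∨ ¬p4)) → (p2 → p3))}.
((((p5 ∧ (p5 ∨ ¬p4)) ∨ ¬p1) ∨ (p3 ∨ ¬p4)) → (p2 → p3)): β-rule — branch into ¬(((p5 ∧ (p5 ∨ ¬p4)) ∨ ¬p1) ∨ (p3 ∨ ¬p4))  //  (p2 → p3).
  branch 1 (add ¬(((p5 ∧ (p5 ∨ ¬p4)) ∨ ¬p1) ∨ (p3 ∨ ¬p4))):
    ¬(((p5 ∧ (p5 ∨ ¬p4)) ∨ ¬p1) ∨ (p3 ∨ ¬p4)): α-rule — add ¬((p5 ∧ (p5 ∨ ¬p4)) ∨ ¬p1), ¬(p3 ∨ ¬p4).
    ¬((p5 ∧ (p5 ∨ ¬p4)) ∨ ¬p1): α-rule — add ¬(p5 ∧ (p5 ∨ ¬p4)), ¬¬p1.
    ¬(p3 ∨ ¬p4): α-rule — add ¬p3, ¬¬p4.
    ¬(p5 ∧ (p5 ∨ ¬p4)): β-rule — branch into ¬p5  //  ¬(p5 ∨ ¬p4).
      branch 1.1 (add ¬p5):
        ○ open, literals {p1=1, p3=0, p4=1, p5=0}.
      branch 1.2 (add ¬(p5 ∨ ¬p4)):
        ¬(p5 ∨ ¬p4): α-rule — add ¬p5, ¬¬p4.
        ○ open, literals {p1=1, p3=0, p4=1, p5=0}.
  branch 2 (add (p2 → p3)):
    (p2 → p3): β-rule — branch into ¬p2  //  p3.
      branch 2.1 (add ¬p2):
        ○ open, literals {p2=0}.
      branch 2.2 (add p3):
        ○ open, literals {p3=1}.
0 branches closed, 4 open.
Each open branch fixes some atoms; the unmentioned ones are free. Counting distinct full assignments: branch {p1=1, p3=0, p4=1, p5=0} (p2) contributes 2 new; branch {p1=1, p3=0, p4=1, p5=0} (p2) contributes 0 new; branch {p2=0} (p4, p1, p3, p5) contributes 15 new; branch {p3=1} (p4, p1, p2, p5) contributes 8 new. Total: 25.

25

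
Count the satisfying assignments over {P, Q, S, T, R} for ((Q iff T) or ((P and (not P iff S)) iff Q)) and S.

Initial set: {(((Q iff T) or ((P and (not P iff S)) iff Q)) and S)}.
(((Q iff T) or ((P and (not P iff S)) iff Q)) and S): α-rule — add ((Q iff T) or ((P and (not P iff S)) iff Q)), S.
((Q iff T) or ((P and (not P iff S)) iff Q)): β-rule — branch into (Q iff T)  //  ((P and (not P iff S)) iff Q).
  branch 1 (add (Q iff T)):
    (Q iff T): β-rule — branch into Q, T  //  not Q, not T.
      branch 1.1 (add Q, T):
        ○ open, literals {Q=true, S=true, T=true}.
      branch 1.2 (add not Q, not T):
        ○ open, literals {Q=false, S=true, T=false}.
  branch 2 (add ((P and (not P iff S)) iff Q)):
    ((P and (not P iff S)) iff Q): β-rule — branch into (P and (not P iff S)), Q  //  not (P and (not P iff S)), not Q.
      branch 2.1 (add (P and (not P iff S)), Q):
        (P and (not P iff S)): α-rule — add P, (not P iff S).
        (not P iff S): β-rule — branch into not P, S  //  not not P, not S.
          branch 2.1.1 (add not P, S):
            × closes — contains both P and not P.
          branch 2.1.2 (add not not P, not S):
            × closes — contains both S and not S.
      branch 2.2 (add not (P and (not P iff S)), not Q):
        not (P and (not P iff S)): β-rule — branch into not P  //  not (not P iff S).
          branch 2.2.1 (add not P):
            ○ open, literals {P=false, Q=false, S=true}.
          branch 2.2.2 (add not (not P iff S)):
            not (not P iff S): β-rule — branch into not P, not S  //  not not P, S.
              branch 2.2.2.1 (add not P, not S):
                × closes — contains both S and not S.
              branch 2.2.2.2 (add not not P, S):
                ○ open, literals {P=true, Q=false, S=true}.
3 branches closed, 4 open.
Each open branch fixes some atoms; the unmentioned ones are free. Counting distinct full assignments: branch {Q=true, S=true, T=true} (P, R) contributes 4 new; branch {Q=false, S=true, T=false} (P, R) contributes 4 new; branch {P=false, Q=false, S=true} (T, R) contributes 2 new; branch {P=true, Q=false, S=true} (T, R) contributes 2 new. Total: 12.

12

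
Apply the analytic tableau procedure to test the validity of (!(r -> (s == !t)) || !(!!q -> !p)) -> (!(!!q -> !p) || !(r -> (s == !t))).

Assume the negation and expand:
Initial set: {!((!(r -> (s == !t)) || !(!!q -> !p)) -> (!(!!q -> !p) || !(r -> (s == !t))))}.
!((!(r -> (s == !t)) || !(!!q -> !p)) -> (!(!!q -> !p) || !(r -> (s == !t)))): α-rule — add (!(r -> (s == !t)) || !(!!q -> !p)), !(!(!!q -> !p) || !(r -> (s == !t))).
!(!(!!q -> !p) || !(r -> (s == !t))): α-rule — add !!(!!q -> !p), !!(r -> (s == !t)).
(!(r -> (s == !t)) || !(!!q -> !p)): β-rule — branch into !(r -> (s == !t))  //  !(!!q -> !p).
  branch 1 (add !(r -> (s == !t))):
    !(r -> (s == !t)): α-rule — add r, !(s == !t).
    !!(!!q -> !p): β-rule — branch into !!!q  //  !p.
      branch 1.1 (add !!!q):
        !!!q: drop double negation, giving !q.
        !!(r -> (s == !t)): β-rule — branch into !r  //  (s == !t).
          branch 1.1.1 (add !r):
            × closes — contains both r and !r.
          branch 1.1.2 (add (s == !t)):
            !(s == !t): β-rule — branch into s, !!t  //  !s, !t.
              branch 1.1.2.1 (add s, !!t):
                (s == !t): β-rule — branch into s, !t  //  !s, !!t.
                  branch 1.1.2.1.1 (add s, !t):
                    × closes — contains both t and !t.
                  branch 1.1.2.1.2 (add !s, !!t):
                    × closes — contains both s and !s.
              branch 1.1.2.2 (add !s, !t):
                (s == !t): β-rule — branch into s, !t  //  !s, !!t.
                  branch 1.1.2.2.1 (add s, !t):
                    × closes — contains both s and !s.
                  branch 1.1.2.2.2 (add !s, !!t):
                    × closes — contains both t and !t.
      branch 1.2 (add !p):
        !!(r -> (s == !t)): β-rule — branch into !r  //  (s == !t).
          branch 1.2.1 (add !r):
            × closes — contains both r and !r.
          branch 1.2.2 (add (s == !t)):
            !(s == !t): β-rule — branch into s, !!t  //  !s, !t.
              branch 1.2.2.1 (add s, !!t):
                (s == !t): β-rule — branch into s, !t  //  !s, !!t.
                  branch 1.2.2.1.1 (add s, !t):
                    × closes — contains both t and !t.
                  branch 1.2.2.1.2 (add !s, !!t):
                    × closes — contains both s and !s.
              branch 1.2.2.2 (add !s, !t):
                (s == !t): β-rule — branch into s, !t  //  !s, !!t.
                  branch 1.2.2.2.1 (add s, !t):
                    × closes — contains both s and !s.
                  branch 1.2.2.2.2 (add !s, !!t):
                    × closes — contains both t and !t.
  branch 2 (add !(!!q -> !p)):
    !(!!q -> !p): α-rule — add !!q, !!p.
    !!q: drop double negation, giving q.
    !!(!!q -> !p): β-rule — branch into !!!q  //  !p.
      branch 2.1 (add !!!q):
        !!!q: drop double negation, giving !q.
        × closes — contains both q and !q.
      branch 2.2 (add !p):
        × closes — contains both p and !p.
All 12 branches close.
Every branch closed, so the negation is unsatisfiable and the formula is valid.

Valid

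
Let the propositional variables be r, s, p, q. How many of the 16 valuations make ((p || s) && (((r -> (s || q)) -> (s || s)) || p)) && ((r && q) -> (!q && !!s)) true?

9

Initial set: {T (((p || s) && (((r -> (s || q)) -> (s || s)) || p)) && ((r && q) -> (!q && !!s)))}.
T (((p || s) && (((r -> (s || q)) -> (s || s)) || p)) && ((r && q) -> (!q && !!s))): α-rule — add T ((p || s) && (((r -> (s || q)) -> (s || s)) || p)), T ((r && q) -> (!q && !!s)).
T ((p || s) && (((r -> (s || q)) -> (s || s)) || p)): α-rule — add T (p || s), T (((r -> (s || q)) -> (s || s)) || p).
T ((r && q) -> (!q && !!s)): β-rule — branch into F (r && q)  //  T (!q && !!s).
  branch 1 (add F (r && q)):
    T (p || s): β-rule — branch into T p  //  T s.
      branch 1.1 (add T p):
        T (((r -> (s || q)) -> (s || s)) || p): β-rule — branch into T ((r -> (s || q)) -> (s || s))  //  T p.
          branch 1.1.1 (add T ((r -> (s || q)) -> (s || s))):
            F (r && q): β-rule — branch into F r  //  F q.
              branch 1.1.1.1 (add F r):
                T ((r -> (s || q)) -> (s || s)): β-rule — branch into F (r -> (s || q))  //  T (s || s).
                  branch 1.1.1.1.1 (add F (r -> (s || q))):
                    F (r -> (s || q)): α-rule — add T r, F (s || q).
                    × closes — contains both r and !r.
                  branch 1.1.1.1.2 (add T (s || s)):
                    T (s || s): β-rule — branch into T s  //  T s.
                      branch 1.1.1.1.2.1 (add T s):
                        ○ open, literals {p=1, r=0, s=1}.
                      branch 1.1.1.1.2.2 (add T s):
                        ○ open, literals {p=1, r=0, s=1}.
              branch 1.1.1.2 (add F q):
                T ((r -> (s || q)) -> (s || s)): β-rule — branch into F (r -> (s || q))  //  T (s || s).
                  branch 1.1.1.2.1 (add F (r -> (s || q))):
                    F (r -> (s || q)): α-rule — add T r, F (s || q).
                    F (s || q): α-rule — add F s, F q.
                    ○ open, literals {p=1, q=0, r=1, s=0}.
                  branch 1.1.1.2.2 (add T (s || s)):
                    T (s || s): β-rule — branch into T s  //  T s.
                      branch 1.1.1.2.2.1 (add T s):
                        ○ open, literals {p=1, q=0, s=1}.
                      branch 1.1.1.2.2.2 (add T s):
                        ○ open, literals {p=1, q=0, s=1}.
          branch 1.1.2 (add T p):
            F (r && q): β-rule — branch into F r  //  F q.
              branch 1.1.2.1 (add F r):
                ○ open, literals {p=1, r=0}.
              branch 1.1.2.2 (add F q):
                ○ open, literals {p=1, q=0}.
      branch 1.2 (add T s):
        T (((r -> (s || q)) -> (s || s)) || p): β-rule — branch into T ((r -> (s || q)) -> (s || s))  //  T p.
          branch 1.2.1 (add T ((r -> (s || q)) -> (s || s))):
            F (r && q): β-rule — branch into F r  //  F q.
              branch 1.2.1.1 (add F r):
                T ((r -> (s || q)) -> (s || s)): β-rule — branch into F (r -> (s || q))  //  T (s || s).
                  branch 1.2.1.1.1 (add F (r -> (s || q))):
                    F (r -> (s || q)): α-rule — add T r, F (s || q).
                    × closes — contains both r and !r.
                  branch 1.2.1.1.2 (add T (s || s)):
                    T (s || s): β-rule — branch into T s  //  T s.
                      branch 1.2.1.1.2.1 (add T s):
                        ○ open, literals {r=0, s=1}.
                      branch 1.2.1.1.2.2 (add T s):
                        ○ open, literals {r=0, s=1}.
              branch 1.2.1.2 (add F q):
                T ((r -> (s || q)) -> (s || s)): β-rule — branch into F (r -> (s || q))  //  T (s || s).
                  branch 1.2.1.2.1 (add F (r -> (s || q))):
                    F (r -> (s || q)): α-rule — add T r, F (s || q).
                    F (s || q): α-rule — add F s, F q.
                    × closes — contains both s and !s.
                  branch 1.2.1.2.2 (add T (s || s)):
                    T (s || s): β-rule — branch into T s  //  T s.
                      branch 1.2.1.2.2.1 (add T s):
                        ○ open, literals {q=0, s=1}.
                      branch 1.2.1.2.2.2 (add T s):
                        ○ open, literals {q=0, s=1}.
          branch 1.2.2 (add T p):
            F (r && q): β-rule — branch into F r  //  F q.
              branch 1.2.2.1 (add F r):
                ○ open, literals {p=1, r=0, s=1}.
              branch 1.2.2.2 (add F q):
                ○ open, literals {p=1, q=0, s=1}.
  branch 2 (add T (!q && !!s)):
    T (!q && !!s): α-rule — add T !q, T !!s.
    T !!s: drop double negation, giving T s.
    T (p || s): β-rule — branch into T p  //  T s.
      branch 2.1 (add T p):
        T (((r -> (s || q)) -> (s || s)) || p): β-rule — branch into T ((r -> (s || q)) -> (s || s))  //  T p.
          branch 2.1.1 (add T ((r -> (s || q)) -> (s || s))):
            T ((r -> (s || q)) -> (s || s)): β-rule — branch into F (r -> (s || q))  //  T (s || s).
              branch 2.1.1.1 (add F (r -> (s || q))):
                F (r -> (s || q)): α-rule — add T r, F (s || q).
                F (s || q): α-rule — add F s, F q.
                × closes — contains both s and !s.
              branch 2.1.1.2 (add T (s || s)):
                T (s || s): β-rule — branch into T s  //  T s.
                  branch 2.1.1.2.1 (add T s):
                    ○ open, literals {p=1, q=0, s=1}.
                  branch 2.1.1.2.2 (add T s):
                    ○ open, literals {p=1, q=0, s=1}.
          branch 2.1.2 (add T p):
            ○ open, literals {p=1, q=0, s=1}.
      branch 2.2 (add T s):
        T (((r -> (s || q)) -> (s || s)) || p): β-rule — branch into T ((r -> (s || q)) -> (s || s))  //  T p.
          branch 2.2.1 (add T ((r -> (s || q)) -> (s || s))):
            T ((r -> (s || q)) -> (s || s)): β-rule — branch into F (r -> (s || q))  //  T (s || s).
              branch 2.2.1.1 (add F (r -> (s || q))):
                F (r -> (s || q)): α-rule — add T r, F (s || q).
                F (s || q): α-rule — add F s, F q.
                × closes — contains both s and !s.
              branch 2.2.1.2 (add T (s || s)):
                T (s || s): β-rule — branch into T s  //  T s.
                  branch 2.2.1.2.1 (add T s):
                    ○ open, literals {q=0, s=1}.
                  branch 2.2.1.2.2 (add T s):
                    ○ open, literals {q=0, s=1}.
          branch 2.2.2 (add T p):
            ○ open, literals {p=1, q=0, s=1}.
5 branches closed, 19 open.
Each open branch fixes some atoms; the unmentioned ones are free. Counting distinct full assignments: branch {p=1, r=0, s=1} (q) contributes 2 new; branch {p=1, r=0, s=1} (q) contributes 0 new; branch {p=1, q=0, r=1, s=0} (none free) contributes 1 new; branch {p=1, q=0, s=1} (r) contributes 1 new; branch {p=1, q=0, s=1} (r) contributes 0 new; branch {p=1, r=0} (s, q) contributes 2 new; branch {p=1, q=0} (r, s) contributes 0 new; branch {r=0, s=1} (p, q) contributes 2 new; branch {r=0, s=1} (p, q) contributes 0 new; branch {q=0, s=1} (r, p) contributes 1 new; branch {q=0, s=1} (r, p) contributes 0 new; branch {p=1, r=0, s=1} (q) contributes 0 new; branch {p=1, q=0, s=1} (r) contributes 0 new; branch {p=1, q=0, s=1} (r) contributes 0 new; branch {p=1, q=0, s=1} (r) contributes 0 new; branch {p=1, q=0, s=1} (r) contributes 0 new; branch {q=0, s=1} (r, p) contributes 0 new; branch {q=0, s=1} (r, p) contributes 0 new; branch {p=1, q=0, s=1} (r) contributes 0 new. Total: 9.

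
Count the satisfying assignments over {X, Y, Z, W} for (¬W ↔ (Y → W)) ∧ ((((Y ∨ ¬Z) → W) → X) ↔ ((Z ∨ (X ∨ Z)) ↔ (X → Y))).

Initial set: {((¬W ↔ (Y → W)) ∧ ((((Y ∨ ¬Z) → W) → X) ↔ ((Z ∨ (X ∨ Z)) ↔ (X → Y))))}.
((¬W ↔ (Y → W)) ∧ ((((Y ∨ ¬Z) → W) → X) ↔ ((Z ∨ (X ∨ Z)) ↔ (X → Y)))): α-rule — add (¬W ↔ (Y → W)), ((((Y ∨ ¬Z) → W) → X) ↔ ((Z ∨ (X ∨ Z)) ↔ (X → Y))).
(¬W ↔ (Y → W)): β-rule — branch into ¬W, (Y → W)  //  ¬¬W, ¬(Y → W).
  branch 1 (add ¬W, (Y → W)):
    ((((Y ∨ ¬Z) → W) → X) ↔ ((Z ∨ (X ∨ Z)) ↔ (X → Y))): β-rule — branch into (((Y ∨ ¬Z) → W) → X), ((Z ∨ (X ∨ Z)) ↔ (X → Y))  //  ¬(((Y ∨ ¬Z) → W) → X), ¬((Z ∨ (X ∨ Z)) ↔ (X → Y)).
      branch 1.1 (add (((Y ∨ ¬Z) → W) → X), ((Z ∨ (X ∨ Z)) ↔ (X → Y))):
        (Y → W): β-rule — branch into ¬Y  //  W.
          branch 1.1.1 (add ¬Y):
            (((Y ∨ ¬Z) → W) → X): β-rule — branch into ¬((Y ∨ ¬Z) → W)  //  X.
              branch 1.1.1.1 (add ¬((Y ∨ ¬Z) → W)):
                ¬((Y ∨ ¬Z) → W): α-rule — add (Y ∨ ¬Z), ¬W.
                ((Z ∨ (X ∨ Z)) ↔ (X → Y)): β-rule — branch into (Z ∨ (X ∨ Z)), (X → Y)  //  ¬(Z ∨ (X ∨ Z)), ¬(X → Y).
                  branch 1.1.1.1.1 (add (Z ∨ (X ∨ Z)), (X → Y)):
                    (Y ∨ ¬Z): β-rule — branch into Y  //  ¬Z.
                      branch 1.1.1.1.1.1 (add Y):
                        × closes — contains both Y and ¬Y.
                      branch 1.1.1.1.1.2 (add ¬Z):
                        (Z ∨ (X ∨ Z)): β-rule — branch into Z  //  (X ∨ Z).
                          branch 1.1.1.1.1.2.1 (add Z):
                            × closes — contains both Z and ¬Z.
                          branch 1.1.1.1.1.2.2 (add (X ∨ Z)):
                            (X → Y): β-rule — branch into ¬X  //  Y.
                              branch 1.1.1.1.1.2.2.1 (add ¬X):
                                (X ∨ Z): β-rule — branch into X  //  Z.
                                  branch 1.1.1.1.1.2.2.1.1 (add X):
                                    × closes — contains both X and ¬X.
                                  branch 1.1.1.1.1.2.2.1.2 (add Z):
                                    × closes — contains both Z and ¬Z.
                              branch 1.1.1.1.1.2.2.2 (add Y):
                                × closes — contains both Y and ¬Y.
                  branch 1.1.1.1.2 (add ¬(Z ∨ (X ∨ Z)), ¬(X → Y)):
                    ¬(Z ∨ (X ∨ Z)): α-rule — add ¬Z, ¬(X ∨ Z).
                    ¬(X → Y): α-rule — add X, ¬Y.
                    ¬(X ∨ Z): α-rule — add ¬X, ¬Z.
                    × closes — contains both X and ¬X.
              branch 1.1.1.2 (add X):
                ((Z ∨ (X ∨ Z)) ↔ (X → Y)): β-rule — branch into (Z ∨ (X ∨ Z)), (X → Y)  //  ¬(Z ∨ (X ∨ Z)), ¬(X → Y).
                  branch 1.1.1.2.1 (add (Z ∨ (X ∨ Z)), (X → Y)):
                    (Z ∨ (X ∨ Z)): β-rule — branch into Z  //  (X ∨ Z).
                      branch 1.1.1.2.1.1 (add Z):
                        (X → Y): β-rule — branch into ¬X  //  Y.
                          branch 1.1.1.2.1.1.1 (add ¬X):
                            × closes — contains both X and ¬X.
                          branch 1.1.1.2.1.1.2 (add Y):
                            × closes — contains both Y and ¬Y.
                      branch 1.1.1.2.1.2 (add (X ∨ Z)):
                        (X → Y): β-rule — branch into ¬X  //  Y.
                          branch 1.1.1.2.1.2.1 (add ¬X):
                            × closes — contains both X and ¬X.
                          branch 1.1.1.2.1.2.2 (add Y):
                            × closes — contains both Y and ¬Y.
                  branch 1.1.1.2.2 (add ¬(Z ∨ (X ∨ Z)), ¬(X → Y)):
                    ¬(Z ∨ (X ∨ Z)): α-rule — add ¬Z, ¬(X ∨ Z).
                    ¬(X → Y): α-rule — add X, ¬Y.
                    ¬(X ∨ Z): α-rule — add ¬X, ¬Z.
                    × closes — contains both X and ¬X.
          branch 1.1.2 (add W):
            × closes — contains both W and ¬W.
      branch 1.2 (add ¬(((Y ∨ ¬Z) → W) → X), ¬((Z ∨ (X ∨ Z)) ↔ (X → Y))):
        ¬(((Y ∨ ¬Z) → W) → X): α-rule — add ((Y ∨ ¬Z) → W), ¬X.
        (Y → W): β-rule — branch into ¬Y  //  W.
          branch 1.2.1 (add ¬Y):
            ¬((Z ∨ (X ∨ Z)) ↔ (X → Y)): β-rule — branch into (Z ∨ (X ∨ Z)), ¬(X → Y)  //  ¬(Z ∨ (X ∨ Z)), (X → Y).
              branch 1.2.1.1 (add (Z ∨ (X ∨ Z)), ¬(X → Y)):
                ¬(X → Y): α-rule — add X, ¬Y.
                × closes — contains both X and ¬X.
              branch 1.2.1.2 (add ¬(Z ∨ (X ∨ Z)), (X → Y)):
                ¬(Z ∨ (X ∨ Z)): α-rule — add ¬Z, ¬(X ∨ Z).
                ¬(X ∨ Z): α-rule — add ¬X, ¬Z.
                ((Y ∨ ¬Z) → W): β-rule — branch into ¬(Y ∨ ¬Z)  //  W.
                  branch 1.2.1.2.1 (add ¬(Y ∨ ¬Z)):
                    ¬(Y ∨ ¬Z): α-rule — add ¬Y, ¬¬Z.
                    × closes — contains both Z and ¬Z.
                  branch 1.2.1.2.2 (add W):
                    × closes — contains both W and ¬W.
          branch 1.2.2 (add W):
            × closes — contains both W and ¬W.
  branch 2 (add ¬¬W, ¬(Y → W)):
    ¬(Y → W): α-rule — add Y, ¬W.
    × closes — contains both W and ¬W.
All 17 branches close.
No open branches: the formula has 0 satisfying assignments.

0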